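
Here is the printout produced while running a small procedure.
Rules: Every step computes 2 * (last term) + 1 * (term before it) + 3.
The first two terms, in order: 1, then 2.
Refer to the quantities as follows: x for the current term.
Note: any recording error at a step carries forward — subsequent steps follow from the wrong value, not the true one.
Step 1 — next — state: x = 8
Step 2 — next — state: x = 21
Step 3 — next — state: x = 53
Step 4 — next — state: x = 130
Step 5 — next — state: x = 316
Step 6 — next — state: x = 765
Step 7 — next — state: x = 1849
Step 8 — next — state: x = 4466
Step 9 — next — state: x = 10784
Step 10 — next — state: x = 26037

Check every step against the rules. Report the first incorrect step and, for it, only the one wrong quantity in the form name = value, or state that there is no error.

step 1: x = 2*(2) + (1)*(1) + (3) = 8 -> verified
step 2: x = 2*(8) + (1)*(2) + (3) = 21 -> in agreement
step 3: x = 2*(21) + (1)*(8) + (3) = 53 -> verified
step 4: x = 2*(53) + (1)*(21) + (3) = 130 -> confirmed correct
step 5: x = 2*(130) + (1)*(53) + (3) = 316 -> consistent with the printout
step 6: x = 2*(316) + (1)*(130) + (3) = 765 -> verified
step 7: x = 2*(765) + (1)*(316) + (3) = 1849 -> no discrepancy
step 8: x = 2*(1849) + (1)*(765) + (3) = 4466 -> no discrepancy
step 9: x = 2*(4466) + (1)*(1849) + (3) = 10784 -> matches
step 10: x = 2*(10784) + (1)*(4466) + (3) = 26037 -> same as recorded
Every step is consistent.

no error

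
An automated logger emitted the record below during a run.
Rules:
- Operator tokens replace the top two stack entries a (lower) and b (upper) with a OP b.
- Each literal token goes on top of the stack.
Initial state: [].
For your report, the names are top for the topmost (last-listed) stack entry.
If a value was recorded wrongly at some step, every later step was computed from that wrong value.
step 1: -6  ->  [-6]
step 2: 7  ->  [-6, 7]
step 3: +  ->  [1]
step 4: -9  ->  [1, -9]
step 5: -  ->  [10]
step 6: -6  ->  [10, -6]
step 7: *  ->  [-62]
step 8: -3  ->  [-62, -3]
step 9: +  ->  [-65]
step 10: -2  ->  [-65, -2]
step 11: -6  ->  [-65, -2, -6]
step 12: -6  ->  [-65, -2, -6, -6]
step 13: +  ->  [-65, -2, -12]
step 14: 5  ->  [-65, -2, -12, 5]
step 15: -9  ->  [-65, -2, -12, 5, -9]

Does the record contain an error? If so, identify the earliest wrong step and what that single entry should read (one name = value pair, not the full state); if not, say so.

Step 1: push -6: top = -6 — checks out.
Step 2: push 7: top = 7 — checks out.
Step 3: -6 + 7 = 1 — consistent with the record.
Step 4: push -9: top = -9 — in agreement.
Step 5: 1 - -9 = 10 — verified.
Step 6: push -6: top = -6 — consistent with the record.
Step 7: 10 * -6 = -60 — a discrepancy with the record.
So the first discrepancy is step 7, where the right value is top = -60.

step 7, top = -60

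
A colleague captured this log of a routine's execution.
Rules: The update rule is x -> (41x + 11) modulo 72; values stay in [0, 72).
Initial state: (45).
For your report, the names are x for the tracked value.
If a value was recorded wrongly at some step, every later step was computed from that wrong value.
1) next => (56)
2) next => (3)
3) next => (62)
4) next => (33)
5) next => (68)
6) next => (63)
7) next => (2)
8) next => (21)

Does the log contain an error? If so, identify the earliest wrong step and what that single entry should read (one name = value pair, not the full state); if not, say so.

Recomputing the run from the initial state:
step 1: x = 56
step 2: x = 3
step 3: x = 62
step 4: x = 33
step 5: x = 68
step 6: x = 63
step 7: x = 2
step 8: x = 21
This matches the log at every step.

no error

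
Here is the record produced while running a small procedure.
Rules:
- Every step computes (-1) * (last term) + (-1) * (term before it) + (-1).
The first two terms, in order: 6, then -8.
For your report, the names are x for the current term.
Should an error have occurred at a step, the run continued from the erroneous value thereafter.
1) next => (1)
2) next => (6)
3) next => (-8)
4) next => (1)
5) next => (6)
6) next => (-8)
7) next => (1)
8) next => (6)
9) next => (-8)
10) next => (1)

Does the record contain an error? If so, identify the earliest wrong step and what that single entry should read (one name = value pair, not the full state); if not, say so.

1. x = -1*(-8) + (-1)*(6) + (-1) = 1 (verified)
2. x = -1*(1) + (-1)*(-8) + (-1) = 6 (verified)
3. x = -1*(6) + (-1)*(1) + (-1) = -8 (matches)
4. x = -1*(-8) + (-1)*(6) + (-1) = 1 (exactly as logged)
5. x = -1*(1) + (-1)*(-8) + (-1) = 6 (no discrepancy)
6. x = -1*(6) + (-1)*(1) + (-1) = -8 (confirmed correct)
7. x = -1*(-8) + (-1)*(6) + (-1) = 1 (confirmed correct)
8. x = -1*(1) + (-1)*(-8) + (-1) = 6 (confirmed correct)
9. x = -1*(6) + (-1)*(1) + (-1) = -8 (verified)
10. x = -1*(-8) + (-1)*(6) + (-1) = 1 (same as recorded)
Each recorded entry agrees with the recomputation.

no error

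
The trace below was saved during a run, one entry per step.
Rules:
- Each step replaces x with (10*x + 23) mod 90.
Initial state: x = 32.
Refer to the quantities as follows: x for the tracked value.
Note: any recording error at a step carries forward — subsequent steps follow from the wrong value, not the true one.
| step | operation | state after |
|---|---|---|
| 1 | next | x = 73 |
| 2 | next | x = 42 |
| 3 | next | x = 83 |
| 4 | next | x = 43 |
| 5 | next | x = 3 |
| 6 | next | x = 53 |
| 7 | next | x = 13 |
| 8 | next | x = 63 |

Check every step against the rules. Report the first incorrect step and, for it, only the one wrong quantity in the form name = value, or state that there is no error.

Step 1: x = (10*32 + 23) mod 90 = 73 — verified.
Step 2: x = (10*73 + 23) mod 90 = 33 — the trace disagrees here.
So the first discrepancy is step 2, where the right value is x = 33.

step 2, x = 33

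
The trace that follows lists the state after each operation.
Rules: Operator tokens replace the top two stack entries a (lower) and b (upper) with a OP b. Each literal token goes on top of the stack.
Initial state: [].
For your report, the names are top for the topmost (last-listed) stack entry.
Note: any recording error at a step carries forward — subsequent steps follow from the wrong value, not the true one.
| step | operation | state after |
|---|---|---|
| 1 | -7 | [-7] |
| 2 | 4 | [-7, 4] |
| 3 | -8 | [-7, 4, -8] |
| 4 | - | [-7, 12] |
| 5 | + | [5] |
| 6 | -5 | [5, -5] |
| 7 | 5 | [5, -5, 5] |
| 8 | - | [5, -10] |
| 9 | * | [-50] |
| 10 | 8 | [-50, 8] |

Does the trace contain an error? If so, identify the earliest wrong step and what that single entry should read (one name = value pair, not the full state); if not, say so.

no error

1. push -7: top = -7 (verified)
2. push 4: top = 4 (agrees with the trace)
3. push -8: top = -8 (agrees with the trace)
4. 4 - -8 = 12 (verified)
5. -7 + 12 = 5 (consistent with the trace)
6. push -5: top = -5 (same as recorded)
7. push 5: top = 5 (consistent with the trace)
8. -5 - 5 = -10 (in agreement)
9. 5 * -10 = -50 (no discrepancy)
10. push 8: top = 8 (verified)
All steps check out; nothing to correct.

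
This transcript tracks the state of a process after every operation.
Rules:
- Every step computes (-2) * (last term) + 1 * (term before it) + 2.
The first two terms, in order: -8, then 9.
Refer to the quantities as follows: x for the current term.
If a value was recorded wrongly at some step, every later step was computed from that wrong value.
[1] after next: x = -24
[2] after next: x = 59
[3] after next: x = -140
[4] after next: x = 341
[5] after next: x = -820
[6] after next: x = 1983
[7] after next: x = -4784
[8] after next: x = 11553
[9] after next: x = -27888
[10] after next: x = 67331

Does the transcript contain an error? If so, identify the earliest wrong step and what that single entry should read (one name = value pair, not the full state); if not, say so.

step 1: x = -2*(9) + (1)*(-8) + (2) = -24 -> agrees with the transcript
step 2: x = -2*(-24) + (1)*(9) + (2) = 59 -> consistent with the transcript
step 3: x = -2*(59) + (1)*(-24) + (2) = -140 -> confirmed correct
step 4: x = -2*(-140) + (1)*(59) + (2) = 341 -> in agreement
step 5: x = -2*(341) + (1)*(-140) + (2) = -820 -> no discrepancy
step 6: x = -2*(-820) + (1)*(341) + (2) = 1983 -> consistent with the transcript
step 7: x = -2*(1983) + (1)*(-820) + (2) = -4784 -> same as recorded
step 8: x = -2*(-4784) + (1)*(1983) + (2) = 11553 -> confirmed correct
step 9: x = -2*(11553) + (1)*(-4784) + (2) = -27888 -> verified
step 10: x = -2*(-27888) + (1)*(11553) + (2) = 67331 -> agrees with the transcript
The recomputation confirms every line.

no error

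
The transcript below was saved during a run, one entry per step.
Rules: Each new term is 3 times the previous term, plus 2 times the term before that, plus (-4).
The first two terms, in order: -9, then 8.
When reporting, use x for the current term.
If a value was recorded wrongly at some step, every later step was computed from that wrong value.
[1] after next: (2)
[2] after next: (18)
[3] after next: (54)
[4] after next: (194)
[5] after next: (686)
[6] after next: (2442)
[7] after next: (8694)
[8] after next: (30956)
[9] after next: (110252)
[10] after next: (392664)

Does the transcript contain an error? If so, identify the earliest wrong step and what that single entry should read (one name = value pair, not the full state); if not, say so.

step 1: x = 3*(8) + (2)*(-9) + (-4) = 2 -> same as recorded
step 2: x = 3*(2) + (2)*(8) + (-4) = 18 -> verified
step 3: x = 3*(18) + (2)*(2) + (-4) = 54 -> verified
step 4: x = 3*(54) + (2)*(18) + (-4) = 194 -> confirmed correct
step 5: x = 3*(194) + (2)*(54) + (-4) = 686 -> consistent with the transcript
step 6: x = 3*(686) + (2)*(194) + (-4) = 2442 -> same as recorded
step 7: x = 3*(2442) + (2)*(686) + (-4) = 8694 -> checks out
step 8: x = 3*(8694) + (2)*(2442) + (-4) = 30962 -> the entry is off here
That makes step 8 the first incorrect line — x = 30962 is what it should show.

step 8, x = 30962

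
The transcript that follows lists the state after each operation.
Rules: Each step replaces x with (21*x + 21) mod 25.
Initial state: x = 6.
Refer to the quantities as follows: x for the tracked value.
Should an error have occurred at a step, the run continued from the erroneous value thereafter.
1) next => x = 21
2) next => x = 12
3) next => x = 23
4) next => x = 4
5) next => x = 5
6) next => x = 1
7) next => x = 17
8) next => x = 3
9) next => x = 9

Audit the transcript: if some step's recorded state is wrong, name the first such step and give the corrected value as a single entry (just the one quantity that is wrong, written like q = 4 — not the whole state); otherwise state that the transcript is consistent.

Step 1: x = (21*6 + 21) mod 25 = 22 — this is not what the transcript shows.
Step 1 is the first one off; corrected, x = 22.

step 1, x = 22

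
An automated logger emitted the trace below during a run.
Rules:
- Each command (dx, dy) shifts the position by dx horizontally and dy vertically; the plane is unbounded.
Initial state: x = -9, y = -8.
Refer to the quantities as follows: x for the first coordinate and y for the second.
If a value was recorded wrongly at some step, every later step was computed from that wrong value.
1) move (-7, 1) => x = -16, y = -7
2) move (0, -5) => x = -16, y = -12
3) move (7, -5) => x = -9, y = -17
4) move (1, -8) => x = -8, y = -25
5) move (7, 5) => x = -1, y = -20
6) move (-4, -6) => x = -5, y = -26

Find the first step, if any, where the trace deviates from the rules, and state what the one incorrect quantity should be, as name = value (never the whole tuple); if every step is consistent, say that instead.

step 1: x = -9 + (-7) = -16, y = -8 + (1) = -7 -> no discrepancy
step 2: x = -16 + (0) = -16, y = -7 + (-5) = -12 -> same as recorded
step 3: x = -16 + (7) = -9, y = -12 + (-5) = -17 -> no discrepancy
step 4: x = -9 + (1) = -8, y = -17 + (-8) = -25 -> checks out
step 5: x = -8 + (7) = -1, y = -25 + (5) = -20 -> consistent with the trace
step 6: x = -1 + (-4) = -5, y = -20 + (-6) = -26 -> exactly as logged
All steps check out; nothing to correct.

no error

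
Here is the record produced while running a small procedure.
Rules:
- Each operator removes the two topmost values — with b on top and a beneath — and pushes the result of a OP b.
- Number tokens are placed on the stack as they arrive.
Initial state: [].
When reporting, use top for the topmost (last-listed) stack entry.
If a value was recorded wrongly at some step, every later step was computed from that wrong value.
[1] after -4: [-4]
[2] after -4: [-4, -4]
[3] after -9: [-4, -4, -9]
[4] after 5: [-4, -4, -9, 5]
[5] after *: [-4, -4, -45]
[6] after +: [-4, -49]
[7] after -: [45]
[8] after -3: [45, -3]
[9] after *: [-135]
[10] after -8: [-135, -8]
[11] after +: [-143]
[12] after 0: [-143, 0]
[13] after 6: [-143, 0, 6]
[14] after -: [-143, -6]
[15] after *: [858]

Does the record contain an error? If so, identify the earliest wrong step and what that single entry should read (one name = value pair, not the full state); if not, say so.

no error

1. push -4: top = -4 (matches)
2. push -4: top = -4 (exactly as logged)
3. push -9: top = -9 (no discrepancy)
4. push 5: top = 5 (exactly as logged)
5. -9 * 5 = -45 (matches)
6. -4 + -45 = -49 (confirmed correct)
7. -4 - -49 = 45 (checks out)
8. push -3: top = -3 (no discrepancy)
9. 45 * -3 = -135 (no discrepancy)
10. push -8: top = -8 (verified)
11. -135 + -8 = -143 (no discrepancy)
12. push 0: top = 0 (same as recorded)
13. push 6: top = 6 (same as recorded)
14. 0 - 6 = -6 (verified)
15. -143 * -6 = 858 (no discrepancy)
Every step is consistent.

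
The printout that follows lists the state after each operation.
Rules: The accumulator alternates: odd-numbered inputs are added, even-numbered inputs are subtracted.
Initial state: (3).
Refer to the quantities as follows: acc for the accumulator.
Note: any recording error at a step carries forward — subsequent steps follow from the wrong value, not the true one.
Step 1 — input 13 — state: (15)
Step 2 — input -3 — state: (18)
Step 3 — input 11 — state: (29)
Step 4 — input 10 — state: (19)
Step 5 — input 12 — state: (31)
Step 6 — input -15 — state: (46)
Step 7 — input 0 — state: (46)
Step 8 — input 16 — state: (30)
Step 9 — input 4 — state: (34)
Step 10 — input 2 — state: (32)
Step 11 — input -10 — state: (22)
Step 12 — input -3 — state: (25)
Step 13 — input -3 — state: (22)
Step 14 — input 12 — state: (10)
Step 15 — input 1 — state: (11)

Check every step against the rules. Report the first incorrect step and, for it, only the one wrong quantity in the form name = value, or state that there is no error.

step 1, acc = 16

Recomputing the run from the initial state:
step 1: acc = 16
step 2: acc = 19
step 3: acc = 30
step 4: acc = 20
step 5: acc = 32
step 6: acc = 47
step 7: acc = 47
step 8: acc = 31
step 9: acc = 35
step 10: acc = 33
step 11: acc = 23
step 12: acc = 26
step 13: acc = 23
step 14: acc = 11
step 15: acc = 12
The first disagreement with the printout is at step 1, where the value should be acc = 16.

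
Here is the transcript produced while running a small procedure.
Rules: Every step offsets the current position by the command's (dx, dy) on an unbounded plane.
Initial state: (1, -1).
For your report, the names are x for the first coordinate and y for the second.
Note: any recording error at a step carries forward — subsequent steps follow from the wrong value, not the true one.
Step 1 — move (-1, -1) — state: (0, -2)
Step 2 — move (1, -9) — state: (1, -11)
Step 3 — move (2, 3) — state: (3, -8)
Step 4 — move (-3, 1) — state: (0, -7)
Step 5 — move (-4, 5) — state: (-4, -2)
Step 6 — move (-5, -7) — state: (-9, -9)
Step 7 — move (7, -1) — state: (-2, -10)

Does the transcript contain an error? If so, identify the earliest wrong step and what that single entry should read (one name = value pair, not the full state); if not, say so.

no error

Recomputing the run from the initial state:
step 1: x = 0, y = -2
step 2: x = 1, y = -11
step 3: x = 3, y = -8
step 4: x = 0, y = -7
step 5: x = -4, y = -2
step 6: x = -9, y = -9
step 7: x = -2, y = -10
This matches the transcript at every step.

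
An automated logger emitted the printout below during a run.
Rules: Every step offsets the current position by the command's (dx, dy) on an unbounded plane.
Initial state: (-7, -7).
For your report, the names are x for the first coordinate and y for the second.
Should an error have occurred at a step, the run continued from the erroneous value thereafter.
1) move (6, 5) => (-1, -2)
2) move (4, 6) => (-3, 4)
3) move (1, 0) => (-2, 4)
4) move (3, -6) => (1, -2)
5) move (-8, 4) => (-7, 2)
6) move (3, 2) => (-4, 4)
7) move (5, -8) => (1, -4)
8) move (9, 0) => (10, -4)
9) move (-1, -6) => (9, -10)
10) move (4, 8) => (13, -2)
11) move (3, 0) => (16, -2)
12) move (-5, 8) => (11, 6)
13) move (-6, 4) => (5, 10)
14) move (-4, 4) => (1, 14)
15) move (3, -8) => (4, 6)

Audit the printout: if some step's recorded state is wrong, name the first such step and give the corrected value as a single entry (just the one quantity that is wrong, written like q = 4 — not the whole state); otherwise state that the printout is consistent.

step 1: x = -7 + (6) = -1, y = -7 + (5) = -2 -> verified
step 2: x = -1 + (4) = 3, y = -2 + (6) = 4 -> the printout has a different value
The audit stops at step 2: the recorded entry is wrong and should be x = 3.

step 2, x = 3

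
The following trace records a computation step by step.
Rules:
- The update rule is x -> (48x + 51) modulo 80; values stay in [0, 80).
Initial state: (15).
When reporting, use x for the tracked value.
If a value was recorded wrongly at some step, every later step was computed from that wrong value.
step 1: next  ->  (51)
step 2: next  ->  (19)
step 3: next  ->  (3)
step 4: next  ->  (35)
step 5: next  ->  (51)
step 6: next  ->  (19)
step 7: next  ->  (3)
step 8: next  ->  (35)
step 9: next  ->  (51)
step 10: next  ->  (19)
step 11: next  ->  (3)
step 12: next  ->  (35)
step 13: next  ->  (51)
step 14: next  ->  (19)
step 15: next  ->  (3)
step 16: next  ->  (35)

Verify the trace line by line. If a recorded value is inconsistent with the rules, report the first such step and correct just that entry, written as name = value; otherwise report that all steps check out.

Recomputing the run from the initial state:
step 1: x = 51
step 2: x = 19
step 3: x = 3
step 4: x = 35
step 5: x = 51
step 6: x = 19
step 7: x = 3
step 8: x = 35
step 9: x = 51
step 10: x = 19
step 11: x = 3
step 12: x = 35
step 13: x = 51
step 14: x = 19
step 15: x = 3
step 16: x = 35
This matches the trace at every step.

no error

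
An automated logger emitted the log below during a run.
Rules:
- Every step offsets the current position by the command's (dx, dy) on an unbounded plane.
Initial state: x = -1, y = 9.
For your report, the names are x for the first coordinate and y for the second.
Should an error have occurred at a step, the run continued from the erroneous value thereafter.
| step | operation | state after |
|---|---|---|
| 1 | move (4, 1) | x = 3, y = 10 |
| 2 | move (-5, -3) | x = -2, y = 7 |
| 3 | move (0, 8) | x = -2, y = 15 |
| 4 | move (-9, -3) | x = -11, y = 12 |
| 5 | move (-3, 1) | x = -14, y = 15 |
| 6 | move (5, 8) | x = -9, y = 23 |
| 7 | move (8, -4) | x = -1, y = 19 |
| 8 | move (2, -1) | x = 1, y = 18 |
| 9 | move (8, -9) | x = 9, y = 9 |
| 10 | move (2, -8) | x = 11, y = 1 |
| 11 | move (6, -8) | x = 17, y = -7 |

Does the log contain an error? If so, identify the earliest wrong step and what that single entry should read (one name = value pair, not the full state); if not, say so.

Recomputing the run from the initial state:
step 1: x = 3, y = 10
step 2: x = -2, y = 7
step 3: x = -2, y = 15
step 4: x = -11, y = 12
step 5: x = -14, y = 13
step 6: x = -9, y = 21
step 7: x = -1, y = 17
step 8: x = 1, y = 16
step 9: x = 9, y = 7
step 10: x = 11, y = -1
step 11: x = 17, y = -9
The first disagreement with the log is at step 5, where the value should be y = 13.

step 5, y = 13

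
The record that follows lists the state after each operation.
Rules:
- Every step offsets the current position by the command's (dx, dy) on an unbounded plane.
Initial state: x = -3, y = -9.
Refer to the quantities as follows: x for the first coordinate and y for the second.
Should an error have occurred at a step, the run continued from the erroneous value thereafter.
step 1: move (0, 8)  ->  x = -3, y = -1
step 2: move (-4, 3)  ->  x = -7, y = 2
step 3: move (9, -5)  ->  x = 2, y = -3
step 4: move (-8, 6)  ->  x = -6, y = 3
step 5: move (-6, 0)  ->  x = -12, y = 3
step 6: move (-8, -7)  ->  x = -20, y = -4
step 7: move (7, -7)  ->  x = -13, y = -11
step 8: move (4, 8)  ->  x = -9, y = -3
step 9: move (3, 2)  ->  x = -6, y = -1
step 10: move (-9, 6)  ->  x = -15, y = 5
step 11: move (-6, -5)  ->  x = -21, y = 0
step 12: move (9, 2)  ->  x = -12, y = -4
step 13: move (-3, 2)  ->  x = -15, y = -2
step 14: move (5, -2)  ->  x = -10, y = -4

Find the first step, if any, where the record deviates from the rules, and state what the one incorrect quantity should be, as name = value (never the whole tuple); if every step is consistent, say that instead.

step 12, y = 2

1. x = -3 + (0) = -3, y = -9 + (8) = -1 (consistent with the record)
2. x = -3 + (-4) = -7, y = -1 + (3) = 2 (verified)
3. x = -7 + (9) = 2, y = 2 + (-5) = -3 (confirmed correct)
4. x = 2 + (-8) = -6, y = -3 + (6) = 3 (no discrepancy)
5. x = -6 + (-6) = -12, y = 3 + (0) = 3 (no discrepancy)
6. x = -12 + (-8) = -20, y = 3 + (-7) = -4 (matches)
7. x = -20 + (7) = -13, y = -4 + (-7) = -11 (matches)
8. x = -13 + (4) = -9, y = -11 + (8) = -3 (checks out)
9. x = -9 + (3) = -6, y = -3 + (2) = -1 (same as recorded)
10. x = -6 + (-9) = -15, y = -1 + (6) = 5 (confirmed correct)
11. x = -15 + (-6) = -21, y = 5 + (-5) = 0 (in agreement)
12. x = -21 + (9) = -12, y = 0 + (2) = 2 (the entry is off here)
First incorrect step: 12; the correct value is y = 2.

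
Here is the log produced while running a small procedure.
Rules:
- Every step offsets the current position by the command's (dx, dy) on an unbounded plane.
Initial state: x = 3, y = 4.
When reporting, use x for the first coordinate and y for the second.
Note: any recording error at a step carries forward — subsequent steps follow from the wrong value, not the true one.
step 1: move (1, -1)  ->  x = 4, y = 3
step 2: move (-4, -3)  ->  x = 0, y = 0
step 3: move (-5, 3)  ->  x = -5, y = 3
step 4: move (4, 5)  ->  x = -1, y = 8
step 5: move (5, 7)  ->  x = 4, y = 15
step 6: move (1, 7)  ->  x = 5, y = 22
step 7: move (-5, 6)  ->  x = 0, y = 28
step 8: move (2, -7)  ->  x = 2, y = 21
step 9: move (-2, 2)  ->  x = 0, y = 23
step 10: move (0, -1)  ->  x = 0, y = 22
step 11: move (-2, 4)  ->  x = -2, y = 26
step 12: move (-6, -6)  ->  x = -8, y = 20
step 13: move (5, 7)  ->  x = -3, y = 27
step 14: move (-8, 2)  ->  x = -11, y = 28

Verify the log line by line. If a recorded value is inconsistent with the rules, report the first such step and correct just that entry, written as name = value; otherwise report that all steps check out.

step 1: x = 3 + (1) = 4, y = 4 + (-1) = 3 -> consistent with the log
step 2: x = 4 + (-4) = 0, y = 3 + (-3) = 0 -> exactly as logged
step 3: x = 0 + (-5) = -5, y = 0 + (3) = 3 -> consistent with the log
step 4: x = -5 + (4) = -1, y = 3 + (5) = 8 -> checks out
step 5: x = -1 + (5) = 4, y = 8 + (7) = 15 -> checks out
step 6: x = 4 + (1) = 5, y = 15 + (7) = 22 -> verified
step 7: x = 5 + (-5) = 0, y = 22 + (6) = 28 -> matches
step 8: x = 0 + (2) = 2, y = 28 + (-7) = 21 -> confirmed correct
step 9: x = 2 + (-2) = 0, y = 21 + (2) = 23 -> consistent with the log
step 10: x = 0 + (0) = 0, y = 23 + (-1) = 22 -> checks out
step 11: x = 0 + (-2) = -2, y = 22 + (4) = 26 -> in agreement
step 12: x = -2 + (-6) = -8, y = 26 + (-6) = 20 -> matches
step 13: x = -8 + (5) = -3, y = 20 + (7) = 27 -> exactly as logged
step 14: x = -3 + (-8) = -11, y = 27 + (2) = 29 -> the log has a different value
First incorrect step: 14; the correct value is y = 29.

step 14, y = 29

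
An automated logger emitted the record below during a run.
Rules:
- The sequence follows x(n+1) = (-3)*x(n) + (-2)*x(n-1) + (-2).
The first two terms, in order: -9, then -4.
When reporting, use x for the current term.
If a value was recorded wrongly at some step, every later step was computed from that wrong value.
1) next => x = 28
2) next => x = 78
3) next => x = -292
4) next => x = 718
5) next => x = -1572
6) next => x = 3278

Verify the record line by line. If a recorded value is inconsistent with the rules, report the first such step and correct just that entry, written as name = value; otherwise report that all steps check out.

step 2, x = -78

Recomputing the run from the initial state:
step 1: x = 28
step 2: x = -78
step 3: x = 176
step 4: x = -374
step 5: x = 768
step 6: x = -1558
The first disagreement with the record is at step 2, where the value should be x = -78.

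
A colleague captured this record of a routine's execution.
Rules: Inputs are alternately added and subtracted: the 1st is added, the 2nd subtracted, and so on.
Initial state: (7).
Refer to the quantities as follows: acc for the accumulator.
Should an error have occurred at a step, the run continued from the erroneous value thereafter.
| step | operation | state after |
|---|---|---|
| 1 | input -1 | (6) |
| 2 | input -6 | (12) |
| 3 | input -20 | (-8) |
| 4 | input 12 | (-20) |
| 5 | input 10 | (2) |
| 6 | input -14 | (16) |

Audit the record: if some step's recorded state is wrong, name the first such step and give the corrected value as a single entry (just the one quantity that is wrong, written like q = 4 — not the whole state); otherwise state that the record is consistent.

1. acc = 7 + -1 = 6 (exactly as logged)
2. acc = 6 - -6 = 12 (agrees with the record)
3. acc = 12 + -20 = -8 (exactly as logged)
4. acc = -8 - 12 = -20 (checks out)
5. acc = -20 + 10 = -10 (this is not what the record shows)
So the first discrepancy is step 5, where the right value is acc = -10.

step 5, acc = -10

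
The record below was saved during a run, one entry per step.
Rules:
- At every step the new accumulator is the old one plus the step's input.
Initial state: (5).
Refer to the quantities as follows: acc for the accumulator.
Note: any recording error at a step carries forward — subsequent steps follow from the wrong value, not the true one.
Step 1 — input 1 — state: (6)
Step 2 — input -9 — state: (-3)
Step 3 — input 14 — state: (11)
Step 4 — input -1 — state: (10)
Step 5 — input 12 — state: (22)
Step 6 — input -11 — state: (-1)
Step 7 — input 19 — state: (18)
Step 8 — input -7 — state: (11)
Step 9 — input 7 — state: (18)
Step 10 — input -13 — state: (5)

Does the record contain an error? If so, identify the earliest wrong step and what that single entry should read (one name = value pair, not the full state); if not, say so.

step 6, acc = 11

Step 1: acc = 5 + 1 = 6 — exactly as logged.
Step 2: acc = 6 + -9 = -3 — agrees with the record.
Step 3: acc = -3 + 14 = 11 — verified.
Step 4: acc = 11 + -1 = 10 — no discrepancy.
Step 5: acc = 10 + 12 = 22 — consistent with the record.
Step 6: acc = 22 + -11 = 11 — this is not what the record shows.
First incorrect step: 6; the correct value is acc = 11.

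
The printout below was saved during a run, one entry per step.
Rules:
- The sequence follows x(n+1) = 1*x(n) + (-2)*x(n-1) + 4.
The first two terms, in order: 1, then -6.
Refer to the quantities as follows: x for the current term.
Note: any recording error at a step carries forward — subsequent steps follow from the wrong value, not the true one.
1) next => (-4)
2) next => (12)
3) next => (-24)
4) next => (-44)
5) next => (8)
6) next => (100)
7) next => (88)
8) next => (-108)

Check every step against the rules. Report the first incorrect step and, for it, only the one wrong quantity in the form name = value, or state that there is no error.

step 1: x = 1*(-6) + (-2)*(1) + (4) = -4 -> exactly as logged
step 2: x = 1*(-4) + (-2)*(-6) + (4) = 12 -> in agreement
step 3: x = 1*(12) + (-2)*(-4) + (4) = 24 -> the printout disagrees here
First deviation found at step 3; the corrected entry is x = 24.

step 3, x = 24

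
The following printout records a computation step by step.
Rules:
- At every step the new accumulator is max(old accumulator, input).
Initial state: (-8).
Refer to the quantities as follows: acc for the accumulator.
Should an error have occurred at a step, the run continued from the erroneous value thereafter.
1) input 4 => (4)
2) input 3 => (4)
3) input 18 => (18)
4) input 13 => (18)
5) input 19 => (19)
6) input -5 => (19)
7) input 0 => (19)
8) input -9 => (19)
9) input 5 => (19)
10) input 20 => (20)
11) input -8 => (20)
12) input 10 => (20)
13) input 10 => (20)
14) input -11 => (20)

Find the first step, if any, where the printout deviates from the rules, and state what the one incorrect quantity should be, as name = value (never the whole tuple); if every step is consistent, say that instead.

no error

Recomputing the run from the initial state:
step 1: acc = 4
step 2: acc = 4
step 3: acc = 18
step 4: acc = 18
step 5: acc = 19
step 6: acc = 19
step 7: acc = 19
step 8: acc = 19
step 9: acc = 19
step 10: acc = 20
step 11: acc = 20
step 12: acc = 20
step 13: acc = 20
step 14: acc = 20
This matches the printout at every step.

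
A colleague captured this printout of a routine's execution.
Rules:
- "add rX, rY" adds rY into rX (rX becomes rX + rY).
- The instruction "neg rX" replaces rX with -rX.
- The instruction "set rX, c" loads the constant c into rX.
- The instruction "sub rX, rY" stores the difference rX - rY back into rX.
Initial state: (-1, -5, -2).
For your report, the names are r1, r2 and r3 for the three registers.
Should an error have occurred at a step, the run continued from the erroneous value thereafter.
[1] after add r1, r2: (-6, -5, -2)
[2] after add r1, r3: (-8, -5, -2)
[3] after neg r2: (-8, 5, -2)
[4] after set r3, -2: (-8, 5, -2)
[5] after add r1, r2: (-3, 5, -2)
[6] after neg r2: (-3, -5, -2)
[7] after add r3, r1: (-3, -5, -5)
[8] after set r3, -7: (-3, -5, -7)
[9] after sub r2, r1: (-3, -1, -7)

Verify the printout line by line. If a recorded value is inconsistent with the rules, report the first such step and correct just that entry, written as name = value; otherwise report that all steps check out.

1. r1 = -1 + -5 = -6 (checks out)
2. r1 = -6 + -2 = -8 (exactly as logged)
3. r2 = -(-5) = 5 (checks out)
4. r3 = -2 (confirmed correct)
5. r1 = -8 + 5 = -3 (checks out)
6. r2 = -(5) = -5 (in agreement)
7. r3 = -2 + -3 = -5 (same as recorded)
8. r3 = -7 (checks out)
9. r2 = -5 - -3 = -2 (the entry is off here)
That makes step 9 the first incorrect line — r2 = -2 is what it should show.

step 9, r2 = -2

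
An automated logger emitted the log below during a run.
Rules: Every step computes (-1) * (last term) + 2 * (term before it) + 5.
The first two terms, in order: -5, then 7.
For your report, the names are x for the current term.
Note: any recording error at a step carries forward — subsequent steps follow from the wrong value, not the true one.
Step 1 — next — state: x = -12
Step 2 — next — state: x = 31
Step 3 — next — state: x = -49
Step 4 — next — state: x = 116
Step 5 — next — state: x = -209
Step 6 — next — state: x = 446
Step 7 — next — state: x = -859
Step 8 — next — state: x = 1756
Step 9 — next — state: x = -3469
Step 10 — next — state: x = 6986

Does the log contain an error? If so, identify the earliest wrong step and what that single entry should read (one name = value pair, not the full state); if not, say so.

step 3, x = -50

Recomputing the run from the initial state:
step 1: x = -12
step 2: x = 31
step 3: x = -50
step 4: x = 117
step 5: x = -212
step 6: x = 451
step 7: x = -870
step 8: x = 1777
step 9: x = -3512
step 10: x = 7071
The first disagreement with the log is at step 3, where the value should be x = -50.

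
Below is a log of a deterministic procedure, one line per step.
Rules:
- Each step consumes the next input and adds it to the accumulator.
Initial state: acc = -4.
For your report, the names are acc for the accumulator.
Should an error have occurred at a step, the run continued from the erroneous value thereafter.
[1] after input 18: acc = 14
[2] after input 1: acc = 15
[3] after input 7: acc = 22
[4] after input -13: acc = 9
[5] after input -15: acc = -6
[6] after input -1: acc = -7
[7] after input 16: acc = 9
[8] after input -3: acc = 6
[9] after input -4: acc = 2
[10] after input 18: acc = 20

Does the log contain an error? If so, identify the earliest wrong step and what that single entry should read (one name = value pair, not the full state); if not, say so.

Recomputing the run from the initial state:
step 1: acc = 14
step 2: acc = 15
step 3: acc = 22
step 4: acc = 9
step 5: acc = -6
step 6: acc = -7
step 7: acc = 9
step 8: acc = 6
step 9: acc = 2
step 10: acc = 20
This matches the log at every step.

no error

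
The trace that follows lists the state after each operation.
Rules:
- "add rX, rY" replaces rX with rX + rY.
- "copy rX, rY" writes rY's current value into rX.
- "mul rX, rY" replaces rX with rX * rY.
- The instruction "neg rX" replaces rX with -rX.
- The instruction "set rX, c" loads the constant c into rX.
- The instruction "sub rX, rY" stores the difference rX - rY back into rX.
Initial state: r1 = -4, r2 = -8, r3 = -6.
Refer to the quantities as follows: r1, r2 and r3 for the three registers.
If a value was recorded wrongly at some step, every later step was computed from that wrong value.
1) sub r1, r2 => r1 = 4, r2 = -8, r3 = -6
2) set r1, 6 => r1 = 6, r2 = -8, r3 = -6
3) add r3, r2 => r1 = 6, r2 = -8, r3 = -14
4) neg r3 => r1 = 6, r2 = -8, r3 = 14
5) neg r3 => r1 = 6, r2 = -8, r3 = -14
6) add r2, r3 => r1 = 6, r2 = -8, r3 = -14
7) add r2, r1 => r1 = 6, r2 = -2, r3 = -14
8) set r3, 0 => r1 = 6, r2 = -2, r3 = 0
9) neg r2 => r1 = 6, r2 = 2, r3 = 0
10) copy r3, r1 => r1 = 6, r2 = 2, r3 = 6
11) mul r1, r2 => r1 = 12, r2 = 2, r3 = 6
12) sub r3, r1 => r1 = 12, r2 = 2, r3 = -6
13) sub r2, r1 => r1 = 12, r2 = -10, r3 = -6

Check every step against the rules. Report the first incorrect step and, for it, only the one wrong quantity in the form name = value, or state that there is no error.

Recomputing the run from the initial state:
step 1: r1 = 4, r2 = -8, r3 = -6
step 2: r1 = 6, r2 = -8, r3 = -6
step 3: r1 = 6, r2 = -8, r3 = -14
step 4: r1 = 6, r2 = -8, r3 = 14
step 5: r1 = 6, r2 = -8, r3 = -14
step 6: r1 = 6, r2 = -22, r3 = -14
step 7: r1 = 6, r2 = -16, r3 = -14
step 8: r1 = 6, r2 = -16, r3 = 0
step 9: r1 = 6, r2 = 16, r3 = 0
step 10: r1 = 6, r2 = 16, r3 = 6
step 11: r1 = 96, r2 = 16, r3 = 6
step 12: r1 = 96, r2 = 16, r3 = -90
step 13: r1 = 96, r2 = -80, r3 = -90
The first disagreement with the trace is at step 6, where the value should be r2 = -22.

step 6, r2 = -22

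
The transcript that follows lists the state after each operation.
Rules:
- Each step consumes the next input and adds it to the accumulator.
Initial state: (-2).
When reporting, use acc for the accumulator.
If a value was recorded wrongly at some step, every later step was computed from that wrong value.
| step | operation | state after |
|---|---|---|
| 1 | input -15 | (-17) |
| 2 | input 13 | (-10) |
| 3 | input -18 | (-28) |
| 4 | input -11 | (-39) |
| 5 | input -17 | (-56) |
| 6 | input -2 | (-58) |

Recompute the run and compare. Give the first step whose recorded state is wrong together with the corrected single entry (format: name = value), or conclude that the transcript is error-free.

1. acc = -2 + -15 = -17 (consistent with the transcript)
2. acc = -17 + 13 = -4 (this is not what the transcript shows)
Step 2 is the first one off; corrected, acc = -4.

step 2, acc = -4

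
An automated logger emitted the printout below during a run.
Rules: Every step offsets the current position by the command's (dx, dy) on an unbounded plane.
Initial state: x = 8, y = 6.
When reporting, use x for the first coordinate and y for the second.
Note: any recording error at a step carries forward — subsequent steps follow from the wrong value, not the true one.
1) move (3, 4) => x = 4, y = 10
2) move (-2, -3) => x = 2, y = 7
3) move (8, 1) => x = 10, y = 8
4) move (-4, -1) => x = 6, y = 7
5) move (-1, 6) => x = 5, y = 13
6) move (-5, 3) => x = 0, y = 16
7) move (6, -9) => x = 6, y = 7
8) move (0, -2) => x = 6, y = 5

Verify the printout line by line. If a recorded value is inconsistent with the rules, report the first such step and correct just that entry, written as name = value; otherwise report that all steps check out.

step 1: x = 8 + (3) = 11, y = 6 + (4) = 10 -> the printout has a different value
First deviation found at step 1; the corrected entry is x = 11.

step 1, x = 11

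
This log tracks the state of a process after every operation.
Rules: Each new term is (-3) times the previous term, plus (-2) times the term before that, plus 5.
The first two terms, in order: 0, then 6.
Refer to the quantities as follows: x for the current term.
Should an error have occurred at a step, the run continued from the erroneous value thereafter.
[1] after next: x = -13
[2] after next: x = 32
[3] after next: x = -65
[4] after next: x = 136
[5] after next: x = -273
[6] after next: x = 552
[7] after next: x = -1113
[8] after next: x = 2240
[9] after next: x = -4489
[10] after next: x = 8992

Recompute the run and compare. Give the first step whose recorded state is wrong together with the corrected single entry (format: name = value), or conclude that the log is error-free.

step 7, x = -1105

Recomputing the run from the initial state:
step 1: x = -13
step 2: x = 32
step 3: x = -65
step 4: x = 136
step 5: x = -273
step 6: x = 552
step 7: x = -1105
step 8: x = 2216
step 9: x = -4433
step 10: x = 8872
The first disagreement with the log is at step 7, where the value should be x = -1105.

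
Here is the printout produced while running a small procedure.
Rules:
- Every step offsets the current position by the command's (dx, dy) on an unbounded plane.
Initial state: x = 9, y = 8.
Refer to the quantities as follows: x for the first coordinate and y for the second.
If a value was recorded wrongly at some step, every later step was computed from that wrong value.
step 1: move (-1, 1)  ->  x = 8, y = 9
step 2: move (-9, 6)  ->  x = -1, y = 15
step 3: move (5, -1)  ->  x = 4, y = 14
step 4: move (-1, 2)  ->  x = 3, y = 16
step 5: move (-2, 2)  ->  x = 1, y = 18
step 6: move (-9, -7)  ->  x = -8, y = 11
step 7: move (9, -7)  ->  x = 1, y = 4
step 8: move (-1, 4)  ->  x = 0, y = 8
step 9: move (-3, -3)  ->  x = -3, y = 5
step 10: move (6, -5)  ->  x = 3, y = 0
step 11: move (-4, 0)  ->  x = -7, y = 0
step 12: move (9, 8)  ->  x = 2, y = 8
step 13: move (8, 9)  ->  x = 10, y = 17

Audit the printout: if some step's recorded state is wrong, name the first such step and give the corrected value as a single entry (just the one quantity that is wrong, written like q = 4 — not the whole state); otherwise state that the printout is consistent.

Recomputing the run from the initial state:
step 1: x = 8, y = 9
step 2: x = -1, y = 15
step 3: x = 4, y = 14
step 4: x = 3, y = 16
step 5: x = 1, y = 18
step 6: x = -8, y = 11
step 7: x = 1, y = 4
step 8: x = 0, y = 8
step 9: x = -3, y = 5
step 10: x = 3, y = 0
step 11: x = -1, y = 0
step 12: x = 8, y = 8
step 13: x = 16, y = 17
The first disagreement with the printout is at step 11, where the value should be x = -1.

step 11, x = -1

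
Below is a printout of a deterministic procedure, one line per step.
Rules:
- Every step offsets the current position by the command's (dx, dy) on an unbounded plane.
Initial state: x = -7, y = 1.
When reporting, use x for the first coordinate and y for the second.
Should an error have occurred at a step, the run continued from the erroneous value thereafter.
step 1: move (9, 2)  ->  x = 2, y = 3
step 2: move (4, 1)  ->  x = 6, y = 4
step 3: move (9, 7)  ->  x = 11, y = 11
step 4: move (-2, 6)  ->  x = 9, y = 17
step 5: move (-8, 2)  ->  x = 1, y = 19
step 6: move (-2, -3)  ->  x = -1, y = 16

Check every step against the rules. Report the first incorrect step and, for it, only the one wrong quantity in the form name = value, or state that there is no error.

step 3, x = 15

Recomputing the run from the initial state:
step 1: x = 2, y = 3
step 2: x = 6, y = 4
step 3: x = 15, y = 11
step 4: x = 13, y = 17
step 5: x = 5, y = 19
step 6: x = 3, y = 16
The first disagreement with the printout is at step 3, where the value should be x = 15.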